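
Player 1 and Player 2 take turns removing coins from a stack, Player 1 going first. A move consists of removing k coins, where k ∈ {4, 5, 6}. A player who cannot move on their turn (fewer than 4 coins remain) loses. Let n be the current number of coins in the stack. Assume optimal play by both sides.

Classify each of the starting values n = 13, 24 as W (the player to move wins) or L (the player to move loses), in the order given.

13: L, 24: W

Classify positions by backward induction: terminal positions (no move available) are L. From any other position, the mover wins iff some move reaches an L.
n=0: no move → L
n=1: no move → L
n=2: no move → L
n=3: no move → L
n=4: →0(L), so W
n=5: →1(L), so W
n=6: →2(L), so W
n=7: →3(L), so W
n=8: →3(L), so W
n=9: →3(L), so W
n=10: →6(W), 5(W), 4(W) — all W, so L
n=11: →7(W), 6(W), 5(W) — all W, so L
n=12: →8(W), 7(W), 6(W) — all W, so L
n=13: →9(W), 8(W), 7(W) — all W, so L
n=14: →10(L), so W
n=15: →11(L), so W
n=16: →12(L), so W
n=17: →13(L), so W
n=18: →13(L), so W
n=19: →13(L), so W
n=20: →16(W), 15(W), 14(W) — all W, so L
n=21: →17(W), 16(W), 15(W) — all W, so L
n=22: →18(W), 17(W), 16(W) — all W, so L
n=23: →19(W), 18(W), 17(W) — all W, so L
n=24: →20(L), so W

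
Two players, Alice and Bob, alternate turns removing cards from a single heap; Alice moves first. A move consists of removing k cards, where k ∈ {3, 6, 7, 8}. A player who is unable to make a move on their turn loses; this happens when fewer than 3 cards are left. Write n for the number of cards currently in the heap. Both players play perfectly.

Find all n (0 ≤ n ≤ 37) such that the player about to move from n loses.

Work bottom-up. With no move the player to move loses. Otherwise the position is W if at least one move leads to an L position for the opponent, and L if every move leads to a W.
n=0: no move → L
n=1: no move → L
n=2: no move → L
n=3: reaches L-position 0 → W
n=4: reaches L-position 1 → W
n=5: reaches L-position 2 → W
n=6: reaches L-position 0 → W
n=7: reaches L-position 1 → W
n=8: reaches L-position 2 → W
n=9: reaches L-position 2 → W
n=10: reaches L-position 2 → W
n=11: only reaches 8(W), 5(W), 4(W), 3(W), all W → L
n=12: only reaches 9(W), 6(W), 5(W), 4(W), all W → L
n=13: only reaches 10(W), 7(W), 6(W), 5(W), all W → L
n=14: reaches L-position 11 → W
n=15: reaches L-position 12 → W
n=16: reaches L-position 13 → W
n=17: reaches L-position 11 → W
n=18: reaches L-position 12 → W
n=19: reaches L-position 13 → W
n=20: reaches L-position 13 → W
n=21: reaches L-position 13 → W
n=22: only reaches 19(W), 16(W), 15(W), 14(W), all W → L
n=23: only reaches 20(W), 17(W), 16(W), 15(W), all W → L
n=24: only reaches 21(W), 18(W), 17(W), 16(W), all W → L
n=25: reaches L-position 22 → W
n=26: reaches L-position 23 → W
n=27: reaches L-position 24 → W
n=28: reaches L-position 22 → W
n=29: reaches L-position 23 → W
n=30: reaches L-position 24 → W
n=31: reaches L-position 24 → W
n=32: reaches L-position 24 → W
n=33: only reaches 30(W), 27(W), 26(W), 25(W), all W → L
n=34: only reaches 31(W), 28(W), 27(W), 26(W), all W → L
n=35: only reaches 32(W), 29(W), 28(W), 27(W), all W → L
n=36: reaches L-position 33 → W
n=37: reaches L-position 34 → W
The losing starting values of n are exactly the entries labelled L in this table (12 of them).

0, 1, 2, 11, 12, 13, 22, 23, 24, 33, 34, 35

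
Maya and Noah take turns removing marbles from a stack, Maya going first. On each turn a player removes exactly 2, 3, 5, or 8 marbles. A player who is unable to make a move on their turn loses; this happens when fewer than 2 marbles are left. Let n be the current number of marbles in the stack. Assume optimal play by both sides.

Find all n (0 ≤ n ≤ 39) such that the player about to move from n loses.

0, 1, 7, 11, 17, 18, 24, 28, 34, 35

Compute win/loss labels from the base case upward. A position with no move is L. Any other position is W if it can reach an L in one move, else L.
n=0: no move → L
n=1: no move → L
n=2: can move to 0, which is L ⇒ W
n=3: can move to 1, which is L ⇒ W
n=4: can move to 1, which is L ⇒ W
n=5: can move to 0, which is L ⇒ W
n=6: can move to 1, which is L ⇒ W
n=7: moves to 5(W), 4(W), 2(W); every one is W ⇒ L
n=8: can move to 0, which is L ⇒ W
n=9: can move to 7, which is L ⇒ W
n=10: can move to 7, which is L ⇒ W
n=11: moves to 9(W), 8(W), 6(W), 3(W); every one is W ⇒ L
n=12: can move to 7, which is L ⇒ W
n=13: can move to 11, which is L ⇒ W
n=14: can move to 11, which is L ⇒ W
n=15: can move to 7, which is L ⇒ W
n=16: can move to 11, which is L ⇒ W
n=17: moves to 15(W), 14(W), 12(W), 9(W); every one is W ⇒ L
n=18: moves to 16(W), 15(W), 13(W), 10(W); every one is W ⇒ L
n=19: can move to 17, which is L ⇒ W
n=20: can move to 18, which is L ⇒ W
n=21: can move to 18, which is L ⇒ W
n=22: can move to 17, which is L ⇒ W
n=23: can move to 18, which is L ⇒ W
n=24: moves to 22(W), 21(W), 19(W), 16(W); every one is W ⇒ L
n=25: can move to 17, which is L ⇒ W
n=26: can move to 24, which is L ⇒ W
n=27: can move to 24, which is L ⇒ W
n=28: moves to 26(W), 25(W), 23(W), 20(W); every one is W ⇒ L
n=29: can move to 24, which is L ⇒ W
n=30: can move to 28, which is L ⇒ W
n=31: can move to 28, which is L ⇒ W
n=32: can move to 24, which is L ⇒ W
n=33: can move to 28, which is L ⇒ W
n=34: moves to 32(W), 31(W), 29(W), 26(W); every one is W ⇒ L
n=35: moves to 33(W), 32(W), 30(W), 27(W); every one is W ⇒ L
n=36: can move to 34, which is L ⇒ W
n=37: can move to 35, which is L ⇒ W
n=38: can move to 35, which is L ⇒ W
n=39: can move to 34, which is L ⇒ W
Reading off the rows marked L gives the requested list; there are 10 such values of n.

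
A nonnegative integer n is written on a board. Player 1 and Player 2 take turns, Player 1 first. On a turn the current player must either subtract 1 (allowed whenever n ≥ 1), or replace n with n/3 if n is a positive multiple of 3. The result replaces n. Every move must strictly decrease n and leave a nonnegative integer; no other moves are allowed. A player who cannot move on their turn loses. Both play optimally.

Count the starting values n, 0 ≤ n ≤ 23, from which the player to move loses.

11

Positions with no move are L. A position that does have a move is losing for the player to move precisely when every available move leads to a winning position for the opponent. Fill in the labels:
n=0: no move → L
n=1: →0(L), so W
n=2: →1(W) only, which is W, so L
n=3: →2(L), so W
n=4: →3(W) only, which is W, so L
n=5: →4(L), so W
n=6: →2(L), so W
n=7: →6(W) only, which is W, so L
n=8: →7(L), so W
n=9: →3(W), 8(W) — all W, so L
n=10: →9(L), so W
n=11: →10(W) only, which is W, so L
n=12: →4(L), so W
n=13: →12(W) only, which is W, so L
n=14: →13(L), so W
n=15: →5(W), 14(W) — all W, so L
n=16: →15(L), so W
n=17: →16(W) only, which is W, so L
n=18: →17(L), so W
n=19: →18(W) only, which is W, so L
n=20: →19(L), so W
n=21: →7(L), so W
n=22: →21(W) only, which is W, so L
n=23: →22(L), so W
L entries with 0 ≤ n ≤ 23: n = 0, 2, 4, 7, 9, 11, 13, 15, 17, 19, 22; that makes 11.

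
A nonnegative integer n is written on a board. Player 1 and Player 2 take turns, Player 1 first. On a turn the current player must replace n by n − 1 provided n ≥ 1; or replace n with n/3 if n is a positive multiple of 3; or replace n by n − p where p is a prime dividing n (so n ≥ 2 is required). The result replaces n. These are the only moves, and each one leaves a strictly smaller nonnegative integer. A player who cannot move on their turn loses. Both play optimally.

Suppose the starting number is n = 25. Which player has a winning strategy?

Player 2 wins.

Use the standard recursion: the mover loses at a terminal position; elsewhere, the mover wins exactly when some move hands the opponent an L position.
n=0: no move → L
n=1: can move to 0, which is L ⇒ W
n=2: can move to 0, which is L ⇒ W
n=3: can move to 0, which is L ⇒ W
n=4: moves to 2(W), 3(W); every one is W ⇒ L
n=5: can move to 0, which is L ⇒ W
n=6: can move to 4, which is L ⇒ W
n=7: can move to 0, which is L ⇒ W
n=8: moves to 6(W), 7(W); every one is W ⇒ L
n=9: can move to 8, which is L ⇒ W
n=10: can move to 8, which is L ⇒ W
n=11: can move to 0, which is L ⇒ W
n=12: can move to 4, which is L ⇒ W
n=13: can move to 0, which is L ⇒ W
n=14: moves to 7(W), 12(W), 13(W); every one is W ⇒ L
n=15: can move to 14, which is L ⇒ W
n=16: can move to 14, which is L ⇒ W
n=17: can move to 0, which is L ⇒ W
n=18: moves to 6(W), 15(W), 16(W), 17(W); every one is W ⇒ L
n=19: can move to 0, which is L ⇒ W
n=20: can move to 18, which is L ⇒ W
n=21: can move to 14, which is L ⇒ W
n=22: moves to 11(W), 20(W), 21(W); every one is W ⇒ L
n=23: can move to 0, which is L ⇒ W
n=24: can move to 8, which is L ⇒ W
n=25: moves to 20(W), 24(W); every one is W ⇒ L
Every move from 25 reaches a W position, so the mover loses.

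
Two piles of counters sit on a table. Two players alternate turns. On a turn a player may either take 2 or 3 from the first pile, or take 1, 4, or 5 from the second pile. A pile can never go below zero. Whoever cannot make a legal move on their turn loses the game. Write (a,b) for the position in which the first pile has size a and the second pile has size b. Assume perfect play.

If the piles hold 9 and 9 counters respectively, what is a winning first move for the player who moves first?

Use the standard recursion: the mover loses at a terminal position; elsewhere, the mover wins exactly when some move hands the opponent an L position.
No move ever increases a pile, so every position that can arise here has a ≤ 9 and b ≤ 9; it is enough to label the cells with 0 ≤ a ≤ 9 and 0 ≤ b ≤ 9.
Every move lowers a or b (never raises either), so fill the grid row by row in increasing a, and left to right within a row: each cell's successors are then already labelled.
      b=0  b=1  b=2  b=3  b=4  b=5  b=6  b=7  b=8  b=9
a=0:    L    W    L    W    W    W    W    W    L    W
a=1:    L    W    L    W    W    W    W    W    L    W
a=2:    W    L    W    L    W    W    W    W    W    L
a=3:    W    L    W    L    W    W    W    W    W    L
a=4:    W    W    W    W    L    W    L    W    W    W
a=5:    L    W    L    W    W    W    W    W    L    W
a=6:    L    W    L    W    W    W    W    W    L    W
a=7:    W    L    W    L    W    W    W    W    W    L
a=8:    W    L    W    L    W    W    W    W    W    L
a=9:    W    W    W    W    L    W    L    W    W    W
Cells with no legal move (terminal, hence L): (0,0), (1,0).
The remaining L cells, each justified by listing all of its moves:
(0,2): L (sole option (0,1)(W) is W)
(0,8): L (options (0,7)(W), (0,4)(W), (0,3)(W) are all W)
(1,2): L (sole option (1,1)(W) is W)
(1,8): L (options (1,7)(W), (1,4)(W), (1,3)(W) are all W)
(2,1): L (options (0,1)(W), (2,0)(W) are all W)
(2,3): L (options (0,3)(W), (2,2)(W) are all W)
(2,9): L (options (0,9)(W), (2,8)(W), (2,5)(W), (2,4)(W) are all W)
(3,1): L (options (1,1)(W), (0,1)(W), (3,0)(W) are all W)
(3,3): L (options (1,3)(W), (0,3)(W), (3,2)(W) are all W)
(3,9): L (options (1,9)(W), (0,9)(W), (3,8)(W), (3,5)(W), (3,4)(W) are all W)
(4,4): L (options (2,4)(W), (1,4)(W), (4,3)(W), (4,0)(W) are all W)
(4,6): L (options (2,6)(W), (1,6)(W), (4,5)(W), (4,2)(W), (4,1)(W) are all W)
(5,0): L (options (3,0)(W), (2,0)(W) are all W)
(5,2): L (options (3,2)(W), (2,2)(W), (5,1)(W) are all W)
(5,8): L (options (3,8)(W), (2,8)(W), (5,7)(W), (5,4)(W), (5,3)(W) are all W)
(6,0): L (options (4,0)(W), (3,0)(W) are all W)
(6,2): L (options (4,2)(W), (3,2)(W), (6,1)(W) are all W)
(6,8): L (options (4,8)(W), (3,8)(W), (6,7)(W), (6,4)(W), (6,3)(W) are all W)
(7,1): L (options (5,1)(W), (4,1)(W), (7,0)(W) are all W)
(7,3): L (options (5,3)(W), (4,3)(W), (7,2)(W) are all W)
(7,9): L (options (5,9)(W), (4,9)(W), (7,8)(W), (7,5)(W), (7,4)(W) are all W)
(8,1): L (options (6,1)(W), (5,1)(W), (8,0)(W) are all W)
(8,3): L (options (6,3)(W), (5,3)(W), (8,2)(W) are all W)
(8,9): L (options (6,9)(W), (5,9)(W), (8,8)(W), (8,5)(W), (8,4)(W) are all W)
(9,4): L (options (7,4)(W), (6,4)(W), (9,3)(W), (9,0)(W) are all W)
(9,6): L (options (7,6)(W), (6,6)(W), (9,5)(W), (9,2)(W), (9,1)(W) are all W)
Every other cell has at least one move into one of the L cells above, so it is W.
From (9,9), the L positions reachable in one move are: (7,9), (9,4). Any move reaching one of these is winning.

Move to (7,9).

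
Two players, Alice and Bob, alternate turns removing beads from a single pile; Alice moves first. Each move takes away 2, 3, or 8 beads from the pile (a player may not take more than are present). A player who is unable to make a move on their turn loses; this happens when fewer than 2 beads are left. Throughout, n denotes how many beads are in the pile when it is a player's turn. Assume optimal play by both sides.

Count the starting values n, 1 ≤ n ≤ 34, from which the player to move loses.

13

Compute win/loss labels from the base case upward. A position with no move is L. Any other position is W if it can reach an L in one move, else L.
n=0: no move → L
n=1: no move → L
n=2: reaches L-position 0 → W
n=3: reaches L-position 1 → W
n=4: reaches L-position 1 → W
n=5: only reaches 3(W), 2(W), all W → L
n=6: only reaches 4(W), 3(W), all W → L
n=7: reaches L-position 5 → W
n=8: reaches L-position 6 → W
n=9: reaches L-position 6 → W
n=10: only reaches 8(W), 7(W), 2(W), all W → L
n=11: only reaches 9(W), 8(W), 3(W), all W → L
n=12: reaches L-position 10 → W
n=13: reaches L-position 11 → W
n=14: reaches L-position 11 → W
n=15: only reaches 13(W), 12(W), 7(W), all W → L
n=16: only reaches 14(W), 13(W), 8(W), all W → L
n=17: reaches L-position 15 → W
n=18: reaches L-position 16 → W
n=19: reaches L-position 16 → W
n=20: only reaches 18(W), 17(W), 12(W), all W → L
n=21: only reaches 19(W), 18(W), 13(W), all W → L
n=22: reaches L-position 20 → W
n=23: reaches L-position 21 → W
n=24: reaches L-position 21 → W
n=25: only reaches 23(W), 22(W), 17(W), all W → L
n=26: only reaches 24(W), 23(W), 18(W), all W → L
n=27: reaches L-position 25 → W
n=28: reaches L-position 26 → W
n=29: reaches L-position 26 → W
n=30: only reaches 28(W), 27(W), 22(W), all W → L
n=31: only reaches 29(W), 28(W), 23(W), all W → L
n=32: reaches L-position 30 → W
n=33: reaches L-position 31 → W
n=34: reaches L-position 31 → W
L entries with 1 ≤ n ≤ 34 (n=0 is outside the asked range and is not counted): n = 1, 5, 6, 10, 11, 15, 16, 20, 21, 25, 26, 30, 31; that makes 13.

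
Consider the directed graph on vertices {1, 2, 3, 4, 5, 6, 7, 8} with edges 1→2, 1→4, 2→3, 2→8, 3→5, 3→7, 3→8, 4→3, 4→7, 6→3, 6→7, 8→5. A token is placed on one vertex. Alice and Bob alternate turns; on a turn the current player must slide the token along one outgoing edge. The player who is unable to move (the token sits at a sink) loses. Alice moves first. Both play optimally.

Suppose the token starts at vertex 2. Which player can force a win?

Bob wins.

Use the standard recursion: the mover loses at a terminal position; elsewhere, the mover wins exactly when some move hands the opponent an L position.
Every edge goes from a vertex to one that appears earlier in the order 7, 5, 8, 3, 6, 2, 4, 1, so processing vertices in that order labels each vertex after all of its successors.
7: no outgoing edge → L
5: no outgoing edge → L
8: reaches L-position 5 → W
3: reaches L-position 5 → W
6: reaches L-position 7 → W
2: only reaches 3(W), 8(W), all W → L
4: reaches L-position 7 → W
1: reaches L-position 2 → W
The starting position 2 is L: whatever Alice does, the opponent receives a W position.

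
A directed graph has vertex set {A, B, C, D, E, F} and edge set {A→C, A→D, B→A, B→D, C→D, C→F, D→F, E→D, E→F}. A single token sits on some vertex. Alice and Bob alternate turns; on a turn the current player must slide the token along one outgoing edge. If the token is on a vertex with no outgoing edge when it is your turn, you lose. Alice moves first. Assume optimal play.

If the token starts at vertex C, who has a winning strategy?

Classify positions by backward induction: terminal positions (no move available) are L. From any other position, the mover wins iff some move reaches an L.
Every edge goes from a vertex to one that appears earlier in the order F, D, E, C, A, B, so processing vertices in that order labels each vertex after all of its successors.
F: no outgoing edge → L
D: →F(L), so W
E: →F(L), so W
C: →F(L), so W
A: →C(W), D(W) — all W, so L
B: →A(L), so W
The starting position C is W: Alice should move to F, handing over an L position.

Alice wins.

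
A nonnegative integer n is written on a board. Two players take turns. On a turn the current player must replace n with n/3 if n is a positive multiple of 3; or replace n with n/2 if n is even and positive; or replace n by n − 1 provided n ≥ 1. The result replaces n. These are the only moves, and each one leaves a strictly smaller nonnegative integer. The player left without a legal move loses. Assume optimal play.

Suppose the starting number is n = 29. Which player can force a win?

Use the standard recursion: the mover loses at a terminal position; elsewhere, the mover wins exactly when some move hands the opponent an L position.
n=0: no move → L
n=1: W (go to 0, an L position)
n=2: L (sole option 1(W) is W)
n=3: W (go to 2, an L position)
n=4: W (go to 2, an L position)
n=5: L (sole option 4(W) is W)
n=6: W (go to 2, an L position)
n=7: L (sole option 6(W) is W)
n=8: W (go to 7, an L position)
n=9: L (options 3(W), 8(W) are all W)
n=10: W (go to 5, an L position)
n=11: L (sole option 10(W) is W)
n=12: W (go to 11, an L position)
n=13: L (sole option 12(W) is W)
n=14: W (go to 7, an L position)
n=15: W (go to 5, an L position)
n=16: L (options 8(W), 15(W) are all W)
n=17: W (go to 16, an L position)
n=18: W (go to 9, an L position)
n=19: L (sole option 18(W) is W)
n=20: W (go to 19, an L position)
n=21: W (go to 7, an L position)
n=22: W (go to 11, an L position)
n=23: L (sole option 22(W) is W)
n=24: W (go to 23, an L position)
n=25: L (sole option 24(W) is W)
n=26: W (go to 13, an L position)
n=27: W (go to 9, an L position)
n=28: L (options 14(W), 27(W) are all W)
n=29: W (go to 28, an L position)
The starting position 29 is W: the player to move should move to 28, handing over an L position.

The first player wins.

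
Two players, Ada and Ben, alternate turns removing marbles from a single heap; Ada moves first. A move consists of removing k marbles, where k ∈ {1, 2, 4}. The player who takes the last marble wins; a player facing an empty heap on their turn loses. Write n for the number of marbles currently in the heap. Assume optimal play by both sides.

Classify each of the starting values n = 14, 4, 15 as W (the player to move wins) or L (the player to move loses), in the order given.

14: W, 4: W, 15: L

Compute win/loss labels from the base case upward. A position with no move is L. Any other position is W if it can reach an L in one move, else L.
n=0: no move → L
n=1: →0(L), so W
n=2: →0(L), so W
n=3: →2(W), 1(W) — all W, so L
n=4: →3(L), so W
n=5: →3(L), so W
n=6: →5(W), 4(W), 2(W) — all W, so L
n=7: →6(L), so W
n=8: →6(L), so W
n=9: →8(W), 7(W), 5(W) — all W, so L
n=10: →9(L), so W
n=11: →9(L), so W
n=12: →11(W), 10(W), 8(W) — all W, so L
n=13: →12(L), so W
n=14: →12(L), so W
n=15: →14(W), 13(W), 11(W) — all W, so L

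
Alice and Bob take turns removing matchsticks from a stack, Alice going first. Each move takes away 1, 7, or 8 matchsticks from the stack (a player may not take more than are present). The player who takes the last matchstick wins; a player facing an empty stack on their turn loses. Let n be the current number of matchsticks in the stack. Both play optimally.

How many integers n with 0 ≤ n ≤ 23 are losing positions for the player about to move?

8

Label each position W (a win for the player to move) or L (a loss). A position with no legal move is L; any other position is W exactly when some move reaches an L, and L when every move reaches a W.
n=0: no move → L
n=1: reaches L-position 0 → W
n=2: only reaches 1(W), which is W → L
n=3: reaches L-position 2 → W
n=4: only reaches 3(W), which is W → L
n=5: reaches L-position 4 → W
n=6: only reaches 5(W), which is W → L
n=7: reaches L-position 6 → W
n=8: reaches L-position 0 → W
n=9: reaches L-position 2 → W
n=10: reaches L-position 2 → W
n=11: reaches L-position 4 → W
n=12: reaches L-position 4 → W
n=13: reaches L-position 6 → W
n=14: reaches L-position 6 → W
n=15: only reaches 14(W), 8(W), 7(W), all W → L
n=16: reaches L-position 15 → W
n=17: only reaches 16(W), 10(W), 9(W), all W → L
n=18: reaches L-position 17 → W
n=19: only reaches 18(W), 12(W), 11(W), all W → L
n=20: reaches L-position 19 → W
n=21: only reaches 20(W), 14(W), 13(W), all W → L
n=22: reaches L-position 21 → W
n=23: reaches L-position 15 → W
L entries with 0 ≤ n ≤ 23: n = 0, 2, 4, 6, 15, 17, 19, 21; that makes 8.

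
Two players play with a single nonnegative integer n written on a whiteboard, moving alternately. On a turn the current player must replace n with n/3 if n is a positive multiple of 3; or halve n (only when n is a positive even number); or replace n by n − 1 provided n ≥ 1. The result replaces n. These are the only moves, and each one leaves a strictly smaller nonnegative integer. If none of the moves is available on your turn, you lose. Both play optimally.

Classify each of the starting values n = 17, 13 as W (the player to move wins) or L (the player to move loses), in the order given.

Compute win/loss labels from the base case upward. A position with no move is L. Any other position is W if it can reach an L in one move, else L.
n=0: no move → L
n=1: →0(L), so W
n=2: →1(W) only, which is W, so L
n=3: →2(L), so W
n=4: →2(L), so W
n=5: →4(W) only, which is W, so L
n=6: →2(L), so W
n=7: →6(W) only, which is W, so L
n=8: →7(L), so W
n=9: →3(W), 8(W) — all W, so L
n=10: →5(L), so W
n=11: →10(W) only, which is W, so L
n=12: →11(L), so W
n=13: →12(W) only, which is W, so L
n=14: →7(L), so W
n=15: →5(L), so W
n=16: →8(W), 15(W) — all W, so L
n=17: →16(L), so W

17: W, 13: L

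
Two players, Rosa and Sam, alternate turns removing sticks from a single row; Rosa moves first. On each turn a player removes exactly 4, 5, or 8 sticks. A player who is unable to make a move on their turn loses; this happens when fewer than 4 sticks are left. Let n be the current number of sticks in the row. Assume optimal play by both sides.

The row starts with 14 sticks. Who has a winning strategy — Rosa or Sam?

Build the W/L table. Terminal = L. A non-terminal position is W if it has a move to some L; otherwise it is L.
n=0: no move → L
n=1: no move → L
n=2: no move → L
n=3: no move → L
n=4: reaches L-position 0 → W
n=5: reaches L-position 1 → W
n=6: reaches L-position 2 → W
n=7: reaches L-position 3 → W
n=8: reaches L-position 3 → W
n=9: reaches L-position 1 → W
n=10: reaches L-position 2 → W
n=11: reaches L-position 3 → W
n=12: only reaches 8(W), 7(W), 4(W), all W → L
n=13: only reaches 9(W), 8(W), 5(W), all W → L
n=14: only reaches 10(W), 9(W), 6(W), all W → L
Every move from 14 reaches a W position, so the mover loses.

Sam wins.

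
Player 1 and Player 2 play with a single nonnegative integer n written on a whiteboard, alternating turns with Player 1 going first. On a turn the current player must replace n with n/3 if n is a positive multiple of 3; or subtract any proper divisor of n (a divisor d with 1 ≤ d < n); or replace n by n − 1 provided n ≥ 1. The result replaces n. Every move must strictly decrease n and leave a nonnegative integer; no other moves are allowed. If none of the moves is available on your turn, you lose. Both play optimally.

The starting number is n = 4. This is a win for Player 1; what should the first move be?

Move to 2.

Work bottom-up. With no move the player to move loses. Otherwise the position is W if at least one move leads to an L position for the opponent, and L if every move leads to a W.
n=0: no move → L
n=1: W (go to 0, an L position)
n=2: L (sole option 1(W) is W)
n=3: W (go to 2, an L position)
n=4: W (go to 2, an L position)
From 4, the L positions reachable in one move are: 2.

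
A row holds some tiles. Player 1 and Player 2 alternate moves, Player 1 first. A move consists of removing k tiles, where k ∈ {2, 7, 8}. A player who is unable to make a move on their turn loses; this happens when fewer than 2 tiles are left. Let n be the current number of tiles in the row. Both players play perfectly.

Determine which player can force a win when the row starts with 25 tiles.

Use the standard recursion: the mover loses at a terminal position; elsewhere, the mover wins exactly when some move hands the opponent an L position.
n=0: no move → L
n=1: no move → L
n=2: can move to 0, which is L ⇒ W
n=3: can move to 1, which is L ⇒ W
n=4: the only move is to 2(W), a W ⇒ L
n=5: the only move is to 3(W), a W ⇒ L
n=6: can move to 4, which is L ⇒ W
n=7: can move to 5, which is L ⇒ W
n=8: can move to 1, which is L ⇒ W
n=9: can move to 1, which is L ⇒ W
n=10: moves to 8(W), 3(W), 2(W); every one is W ⇒ L
n=11: can move to 4, which is L ⇒ W
n=12: can move to 10, which is L ⇒ W
n=13: can move to 5, which is L ⇒ W
n=14: moves to 12(W), 7(W), 6(W); every one is W ⇒ L
n=15: moves to 13(W), 8(W), 7(W); every one is W ⇒ L
n=16: can move to 14, which is L ⇒ W
n=17: can move to 15, which is L ⇒ W
n=18: can move to 10, which is L ⇒ W
n=19: moves to 17(W), 12(W), 11(W); every one is W ⇒ L
n=20: moves to 18(W), 13(W), 12(W); every one is W ⇒ L
n=21: can move to 19, which is L ⇒ W
n=22: can move to 20, which is L ⇒ W
n=23: can move to 15, which is L ⇒ W
n=24: moves to 22(W), 17(W), 16(W); every one is W ⇒ L
n=25: moves to 23(W), 18(W), 17(W); every one is W ⇒ L
Every move from 25 reaches a W position, so the mover loses.

Player 2 wins.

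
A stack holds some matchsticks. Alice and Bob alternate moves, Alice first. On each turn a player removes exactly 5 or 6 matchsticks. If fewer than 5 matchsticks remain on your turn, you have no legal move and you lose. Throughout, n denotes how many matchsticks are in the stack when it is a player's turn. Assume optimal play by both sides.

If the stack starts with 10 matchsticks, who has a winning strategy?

Alice wins.

Work bottom-up. With no move the player to move loses. Otherwise the position is W if at least one move leads to an L position for the opponent, and L if every move leads to a W.
n=0: no move → L
n=1: no move → L
n=2: no move → L
n=3: no move → L
n=4: no move → L
n=5: →0(L), so W
n=6: →1(L), so W
n=7: →2(L), so W
n=8: →3(L), so W
n=9: →4(L), so W
n=10: →4(L), so W
From 10 Alice can remove 6, leaving 4, reaching an L position.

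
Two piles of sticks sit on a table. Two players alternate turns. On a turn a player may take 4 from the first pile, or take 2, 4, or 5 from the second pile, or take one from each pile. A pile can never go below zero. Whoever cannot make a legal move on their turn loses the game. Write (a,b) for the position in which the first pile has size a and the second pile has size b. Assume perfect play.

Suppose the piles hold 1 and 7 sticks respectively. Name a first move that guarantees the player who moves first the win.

Move to (1,3).

Classify positions by backward induction: terminal positions (no move available) are L. From any other position, the mover wins iff some move reaches an L.
No move ever increases a pile, so every position that can arise here has a ≤ 1 and b ≤ 7; it is enough to label the cells with 0 ≤ a ≤ 1 and 0 ≤ b ≤ 7.
Every move lowers a or b (never raises either), so fill the grid row by row in increasing a, and left to right within a row: each cell's successors are then already labelled.
      b=0  b=1  b=2  b=3  b=4  b=5  b=6  b=7
a=0:    L    L    W    W    W    W    W    L
a=1:    L    W    W    L    W    W    L    W
Cells with no legal move (terminal, hence L): (0,0), (0,1), (1,0).
The remaining L cells, each justified by listing all of its moves:
(0,7): →(0,5)(W), (0,3)(W), (0,2)(W) — all W, so L
(1,3): →(1,1)(W), (0,2)(W) — all W, so L
(1,6): →(1,4)(W), (1,2)(W), (1,1)(W), (0,5)(W) — all W, so L
Every other cell has at least one move into one of the L cells above, so it is W.
From (1,7), the L positions reachable in one move are: (1,3).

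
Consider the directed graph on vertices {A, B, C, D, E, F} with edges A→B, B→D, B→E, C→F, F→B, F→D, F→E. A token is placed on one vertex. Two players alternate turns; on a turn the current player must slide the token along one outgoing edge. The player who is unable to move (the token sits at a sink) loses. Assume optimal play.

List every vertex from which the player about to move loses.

Build the W/L table. Terminal = L. A non-terminal position is W if it has a move to some L; otherwise it is L.
Every edge goes from a vertex to one that appears earlier in the order E, D, B, F, C, A, so processing vertices in that order labels each vertex after all of its successors.
E: no outgoing edge → L
D: no outgoing edge → L
B: W (go to D, an L position)
F: W (go to D, an L position)
C: L (sole option F(W) is W)
A: L (sole option B(W) is W)
The losing starting vertices are exactly the entries labelled L in this table (4 of them).

A, C, D, E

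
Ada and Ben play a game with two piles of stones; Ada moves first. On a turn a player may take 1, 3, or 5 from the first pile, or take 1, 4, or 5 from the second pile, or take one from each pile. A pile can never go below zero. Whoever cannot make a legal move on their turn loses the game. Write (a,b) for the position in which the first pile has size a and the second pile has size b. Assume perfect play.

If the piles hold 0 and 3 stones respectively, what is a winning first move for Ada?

Move to (0,2).

Label each position W (a win for the player to move) or L (a loss). A position with no legal move is L; any other position is W exactly when some move reaches an L, and L when every move reaches a W.
No move ever increases a pile, so every position that can arise here has a ≤ 0 and b ≤ 3; it is enough to label the cells with 0 ≤ a ≤ 0 and 0 ≤ b ≤ 3.
Every move lowers a or b (never raises either), so fill the grid row by row in increasing a, and left to right within a row: each cell's successors are then already labelled.
      b=0  b=1  b=2  b=3
a=0:    L    W    L    W
Cells with no legal move (terminal, hence L): (0,0).
The remaining L cells, each justified by listing all of its moves:
(0,2): L (sole option (0,1)(W) is W)
Every other cell has at least one move into one of the L cells above, so it is W.
From (0,3), the L positions reachable in one move are: (0,2).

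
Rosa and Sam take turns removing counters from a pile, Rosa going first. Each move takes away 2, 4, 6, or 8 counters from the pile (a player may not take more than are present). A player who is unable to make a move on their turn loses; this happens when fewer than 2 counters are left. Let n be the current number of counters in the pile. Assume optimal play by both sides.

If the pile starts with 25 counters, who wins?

Rosa wins.

Use the standard recursion: the mover loses at a terminal position; elsewhere, the mover wins exactly when some move hands the opponent an L position.
n=0: no move → L
n=1: no move → L
n=2: reaches L-position 0 → W
n=3: reaches L-position 1 → W
n=4: reaches L-position 0 → W
n=5: reaches L-position 1 → W
n=6: reaches L-position 0 → W
n=7: reaches L-position 1 → W
n=8: reaches L-position 0 → W
n=9: reaches L-position 1 → W
n=10: only reaches 8(W), 6(W), 4(W), 2(W), all W → L
n=11: only reaches 9(W), 7(W), 5(W), 3(W), all W → L
n=12: reaches L-position 10 → W
n=13: reaches L-position 11 → W
n=14: reaches L-position 10 → W
n=15: reaches L-position 11 → W
n=16: reaches L-position 10 → W
n=17: reaches L-position 11 → W
n=18: reaches L-position 10 → W
n=19: reaches L-position 11 → W
n=20: only reaches 18(W), 16(W), 14(W), 12(W), all W → L
n=21: only reaches 19(W), 17(W), 15(W), 13(W), all W → L
n=22: reaches L-position 20 → W
n=23: reaches L-position 21 → W
n=24: reaches L-position 20 → W
n=25: reaches L-position 21 → W
From 25 Rosa can remove 4, leaving 21, reaching an L position.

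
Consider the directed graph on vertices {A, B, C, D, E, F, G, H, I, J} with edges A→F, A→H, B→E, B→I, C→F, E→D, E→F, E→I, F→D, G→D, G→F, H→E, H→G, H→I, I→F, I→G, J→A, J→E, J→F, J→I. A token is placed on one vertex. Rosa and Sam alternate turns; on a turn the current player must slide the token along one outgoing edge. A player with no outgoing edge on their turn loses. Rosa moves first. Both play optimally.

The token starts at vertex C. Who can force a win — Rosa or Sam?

Work bottom-up. With no move the player to move loses. Otherwise the position is W if at least one move leads to an L position for the opponent, and L if every move leads to a W.
Every edge goes from a vertex to one that appears earlier in the order D, F, G, I, E, H, B, A, J, C, so processing vertices in that order labels each vertex after all of its successors.
D: no outgoing edge → L
F: can move to D, which is L ⇒ W
G: can move to D, which is L ⇒ W
I: moves to G(W), F(W); every one is W ⇒ L
E: can move to I, which is L ⇒ W
H: can move to I, which is L ⇒ W
B: can move to I, which is L ⇒ W
A: moves to H(W), F(W); every one is W ⇒ L
J: can move to A, which is L ⇒ W
C: the only move is to F(W), a W ⇒ L
The starting position C is L: whatever Rosa does, the opponent receives a W position.

Sam wins.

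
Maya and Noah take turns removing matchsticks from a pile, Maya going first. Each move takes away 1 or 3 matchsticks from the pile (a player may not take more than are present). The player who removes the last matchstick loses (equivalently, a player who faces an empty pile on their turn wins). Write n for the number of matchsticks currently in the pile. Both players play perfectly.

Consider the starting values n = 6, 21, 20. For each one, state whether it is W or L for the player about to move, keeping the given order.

6: W, 21: L, 20: W

Use the standard recursion: the mover wins at a terminal position; elsewhere, the mover wins exactly when some move hands the opponent an L position.
n=0: no move; the opponent has just taken the last matchstick and therefore loses → W
n=1: the only move is to 0(W), a W ⇒ L
n=2: can move to 1, which is L ⇒ W
n=3: moves to 2(W), 0(W); every one is W ⇒ L
n=4: can move to 3, which is L ⇒ W
n=5: moves to 4(W), 2(W); every one is W ⇒ L
n=6: can move to 5, which is L ⇒ W
n=7: moves to 6(W), 4(W); every one is W ⇒ L
n=8: can move to 7, which is L ⇒ W
n=9: moves to 8(W), 6(W); every one is W ⇒ L
n=10: can move to 9, which is L ⇒ W
n=11: moves to 10(W), 8(W); every one is W ⇒ L
n=12: can move to 11, which is L ⇒ W
n=13: moves to 12(W), 10(W); every one is W ⇒ L
n=14: can move to 13, which is L ⇒ W
n=15: moves to 14(W), 12(W); every one is W ⇒ L
n=16: can move to 15, which is L ⇒ W
n=17: moves to 16(W), 14(W); every one is W ⇒ L
n=18: can move to 17, which is L ⇒ W
n=19: moves to 18(W), 16(W); every one is W ⇒ L
n=20: can move to 19, which is L ⇒ W
n=21: moves to 20(W), 18(W); every one is W ⇒ L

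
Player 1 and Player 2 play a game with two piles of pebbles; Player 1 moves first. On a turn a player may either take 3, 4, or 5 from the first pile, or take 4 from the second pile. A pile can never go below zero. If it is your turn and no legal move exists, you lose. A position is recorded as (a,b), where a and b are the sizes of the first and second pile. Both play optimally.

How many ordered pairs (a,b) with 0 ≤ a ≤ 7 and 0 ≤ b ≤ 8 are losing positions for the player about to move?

27

Build the W/L table. Terminal = L. A non-terminal position is W if it has a move to some L; otherwise it is L.
Every move lowers a or b (never raises either), so fill the grid row by row in increasing a, and left to right within a row: each cell's successors are then already labelled.
      b=0  b=1  b=2  b=3  b=4  b=5  b=6  b=7  b=8
a=0:    L    L    L    L    W    W    W    W    L
a=1:    L    L    L    L    W    W    W    W    L
a=2:    L    L    L    L    W    W    W    W    L
a=3:    W    W    W    W    L    L    L    L    W
a=4:    W    W    W    W    L    L    L    L    W
a=5:    W    W    W    W    L    L    L    L    W
a=6:    W    W    W    W    W    W    W    W    W
a=7:    W    W    W    W    W    W    W    W    W
Cells with no legal move (terminal, hence L): (0,0), (0,1), (0,2), (0,3), (1,0), (1,1), (1,2), (1,3), (2,0), (2,1), (2,2), (2,3).
The remaining L cells, each justified by listing all of its moves:
(0,8): →(0,4)(W) only, which is W, so L
(1,8): →(1,4)(W) only, which is W, so L
(2,8): →(2,4)(W) only, which is W, so L
(3,4): →(0,4)(W), (3,0)(W) — all W, so L
(3,5): →(0,5)(W), (3,1)(W) — all W, so L
(3,6): →(0,6)(W), (3,2)(W) — all W, so L
(3,7): →(0,7)(W), (3,3)(W) — all W, so L
(4,4): →(1,4)(W), (0,4)(W), (4,0)(W) — all W, so L
(4,5): →(1,5)(W), (0,5)(W), (4,1)(W) — all W, so L
(4,6): →(1,6)(W), (0,6)(W), (4,2)(W) — all W, so L
(4,7): →(1,7)(W), (0,7)(W), (4,3)(W) — all W, so L
(5,4): →(2,4)(W), (1,4)(W), (0,4)(W), (5,0)(W) — all W, so L
(5,5): →(2,5)(W), (1,5)(W), (0,5)(W), (5,1)(W) — all W, so L
(5,6): →(2,6)(W), (1,6)(W), (0,6)(W), (5,2)(W) — all W, so L
(5,7): →(2,7)(W), (1,7)(W), (0,7)(W), (5,3)(W) — all W, so L
Every other cell has at least one move into one of the L cells above, so it is W.
L cells per row: a=0: 5, a=1: 5, a=2: 5, a=3: 4, a=4: 4, a=5: 4, a=6: 0, a=7: 0; total 27.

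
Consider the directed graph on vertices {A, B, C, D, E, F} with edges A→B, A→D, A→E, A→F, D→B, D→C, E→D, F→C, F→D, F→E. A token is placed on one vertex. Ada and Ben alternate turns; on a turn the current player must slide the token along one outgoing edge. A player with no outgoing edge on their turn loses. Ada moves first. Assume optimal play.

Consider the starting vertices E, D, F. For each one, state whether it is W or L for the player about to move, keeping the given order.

Classify positions by backward induction: terminal positions (no move available) are L. From any other position, the mover wins iff some move reaches an L.
Every edge goes from a vertex to one that appears earlier in the order B, C, D, E, F, A, so processing vertices in that order labels each vertex after all of its successors.
B: no outgoing edge → L
C: no outgoing edge → L
D: reaches L-position C → W
E: only reaches D(W), which is W → L
F: reaches L-position E → W
A: reaches L-position E → W

E: L, D: W, F: W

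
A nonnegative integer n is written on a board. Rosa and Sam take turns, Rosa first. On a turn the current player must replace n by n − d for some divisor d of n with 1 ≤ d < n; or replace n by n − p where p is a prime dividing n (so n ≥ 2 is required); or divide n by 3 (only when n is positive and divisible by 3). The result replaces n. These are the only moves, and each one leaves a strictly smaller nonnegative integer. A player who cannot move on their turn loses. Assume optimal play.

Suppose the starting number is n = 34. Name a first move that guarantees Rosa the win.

Classify positions by backward induction: terminal positions (no move available) are L. From any other position, the mover wins iff some move reaches an L.
n=0: no move → L
n=1: no move → L
n=2: W (go to 0, an L position)
n=3: W (go to 0, an L position)
n=4: L (options 2(W), 3(W) are all W)
n=5: W (go to 0, an L position)
n=6: W (go to 4, an L position)
n=7: W (go to 0, an L position)
n=8: W (go to 4, an L position)
n=9: L (options 3(W), 6(W), 8(W) are all W)
n=10: W (go to 9, an L position)
n=11: W (go to 0, an L position)
n=12: W (go to 4, an L position)
n=13: W (go to 0, an L position)
n=14: L (options 7(W), 12(W), 13(W) are all W)
n=15: W (go to 14, an L position)
n=16: W (go to 14, an L position)
n=17: W (go to 0, an L position)
n=18: W (go to 9, an L position)
n=19: W (go to 0, an L position)
n=20: L (options 10(W), 15(W), 16(W), 18(W), 19(W) are all W)
n=21: W (go to 14, an L position)
n=22: W (go to 20, an L position)
n=23: W (go to 0, an L position)
n=24: W (go to 20, an L position)
n=25: W (go to 20, an L position)
n=26: L (options 13(W), 24(W), 25(W) are all W)
n=27: W (go to 9, an L position)
n=28: W (go to 14, an L position)
n=29: W (go to 0, an L position)
n=30: W (go to 20, an L position)
n=31: W (go to 0, an L position)
n=32: L (options 16(W), 24(W), 28(W), 30(W), 31(W) are all W)
n=33: W (go to 32, an L position)
n=34: W (go to 32, an L position)
From 34, the L positions reachable in one move are: 32.

Move to 32.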